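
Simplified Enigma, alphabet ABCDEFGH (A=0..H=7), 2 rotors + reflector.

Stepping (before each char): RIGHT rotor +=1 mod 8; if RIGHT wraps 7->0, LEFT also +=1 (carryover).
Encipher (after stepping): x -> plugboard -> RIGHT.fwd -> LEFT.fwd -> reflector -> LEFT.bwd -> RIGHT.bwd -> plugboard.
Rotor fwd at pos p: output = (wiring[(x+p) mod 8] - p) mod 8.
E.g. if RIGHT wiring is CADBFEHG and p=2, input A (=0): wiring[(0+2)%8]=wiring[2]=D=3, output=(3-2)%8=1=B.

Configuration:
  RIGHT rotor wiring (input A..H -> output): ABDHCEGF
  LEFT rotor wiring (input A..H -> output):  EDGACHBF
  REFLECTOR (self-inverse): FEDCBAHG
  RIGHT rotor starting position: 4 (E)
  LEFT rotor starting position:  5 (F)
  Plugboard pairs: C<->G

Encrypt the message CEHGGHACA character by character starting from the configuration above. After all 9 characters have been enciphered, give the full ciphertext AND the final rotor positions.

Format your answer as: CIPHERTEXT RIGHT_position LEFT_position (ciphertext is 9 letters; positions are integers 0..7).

Char 1 ('C'): step: R->5, L=5; C->plug->G->R->C->L->A->refl->F->L'->H->R'->A->plug->A
Char 2 ('E'): step: R->6, L=5; E->plug->E->R->F->L->B->refl->E->L'->B->R'->F->plug->F
Char 3 ('H'): step: R->7, L=5; H->plug->H->R->H->L->F->refl->A->L'->C->R'->C->plug->G
Char 4 ('G'): step: R->0, L->6 (L advanced); G->plug->C->R->D->L->F->refl->A->L'->E->R'->F->plug->F
Char 5 ('G'): step: R->1, L=6; G->plug->C->R->G->L->E->refl->B->L'->H->R'->H->plug->H
Char 6 ('H'): step: R->2, L=6; H->plug->H->R->H->L->B->refl->E->L'->G->R'->G->plug->C
Char 7 ('A'): step: R->3, L=6; A->plug->A->R->E->L->A->refl->F->L'->D->R'->D->plug->D
Char 8 ('C'): step: R->4, L=6; C->plug->G->R->H->L->B->refl->E->L'->G->R'->A->plug->A
Char 9 ('A'): step: R->5, L=6; A->plug->A->R->H->L->B->refl->E->L'->G->R'->F->plug->F
Final: ciphertext=AFGFHCDAF, RIGHT=5, LEFT=6

Answer: AFGFHCDAF 5 6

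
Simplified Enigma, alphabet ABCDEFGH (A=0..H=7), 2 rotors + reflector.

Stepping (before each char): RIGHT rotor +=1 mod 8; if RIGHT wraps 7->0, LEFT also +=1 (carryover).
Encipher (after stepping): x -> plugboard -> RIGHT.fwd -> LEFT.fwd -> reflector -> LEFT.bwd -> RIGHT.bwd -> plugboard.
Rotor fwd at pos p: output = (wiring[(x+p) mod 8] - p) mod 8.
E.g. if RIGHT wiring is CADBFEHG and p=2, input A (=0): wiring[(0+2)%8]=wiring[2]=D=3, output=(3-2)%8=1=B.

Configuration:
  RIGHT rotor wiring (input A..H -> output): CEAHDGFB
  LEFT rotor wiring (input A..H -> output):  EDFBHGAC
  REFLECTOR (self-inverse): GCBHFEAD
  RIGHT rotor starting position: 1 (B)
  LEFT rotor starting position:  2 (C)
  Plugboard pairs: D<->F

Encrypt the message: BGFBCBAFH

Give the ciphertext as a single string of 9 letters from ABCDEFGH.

Answer: FBGAGABDF

Derivation:
Char 1 ('B'): step: R->2, L=2; B->plug->B->R->F->L->A->refl->G->L'->E->R'->D->plug->F
Char 2 ('G'): step: R->3, L=2; G->plug->G->R->B->L->H->refl->D->L'->A->R'->B->plug->B
Char 3 ('F'): step: R->4, L=2; F->plug->D->R->F->L->A->refl->G->L'->E->R'->G->plug->G
Char 4 ('B'): step: R->5, L=2; B->plug->B->R->A->L->D->refl->H->L'->B->R'->A->plug->A
Char 5 ('C'): step: R->6, L=2; C->plug->C->R->E->L->G->refl->A->L'->F->R'->G->plug->G
Char 6 ('B'): step: R->7, L=2; B->plug->B->R->D->L->E->refl->F->L'->C->R'->A->plug->A
Char 7 ('A'): step: R->0, L->3 (L advanced); A->plug->A->R->C->L->D->refl->H->L'->E->R'->B->plug->B
Char 8 ('F'): step: R->1, L=3; F->plug->D->R->C->L->D->refl->H->L'->E->R'->F->plug->D
Char 9 ('H'): step: R->2, L=3; H->plug->H->R->C->L->D->refl->H->L'->E->R'->D->plug->F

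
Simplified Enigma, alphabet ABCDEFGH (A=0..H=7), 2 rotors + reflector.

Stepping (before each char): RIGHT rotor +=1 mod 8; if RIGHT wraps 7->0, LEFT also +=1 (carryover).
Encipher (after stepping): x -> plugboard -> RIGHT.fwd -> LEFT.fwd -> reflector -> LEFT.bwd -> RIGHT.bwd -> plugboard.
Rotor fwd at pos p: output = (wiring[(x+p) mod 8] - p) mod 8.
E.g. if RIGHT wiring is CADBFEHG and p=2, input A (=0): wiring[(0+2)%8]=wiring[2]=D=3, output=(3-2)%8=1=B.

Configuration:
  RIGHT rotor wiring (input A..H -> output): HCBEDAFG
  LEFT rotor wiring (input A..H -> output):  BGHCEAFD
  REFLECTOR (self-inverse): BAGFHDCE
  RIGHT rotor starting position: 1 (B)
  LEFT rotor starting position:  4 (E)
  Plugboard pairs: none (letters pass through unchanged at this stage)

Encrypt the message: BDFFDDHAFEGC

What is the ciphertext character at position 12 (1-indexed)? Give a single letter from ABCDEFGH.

Char 1 ('B'): step: R->2, L=4; B->plug->B->R->C->L->B->refl->A->L'->A->R'->H->plug->H
Char 2 ('D'): step: R->3, L=4; D->plug->D->R->C->L->B->refl->A->L'->A->R'->B->plug->B
Char 3 ('F'): step: R->4, L=4; F->plug->F->R->G->L->D->refl->F->L'->E->R'->B->plug->B
Char 4 ('F'): step: R->5, L=4; F->plug->F->R->E->L->F->refl->D->L'->G->R'->H->plug->H
Char 5 ('D'): step: R->6, L=4; D->plug->D->R->E->L->F->refl->D->L'->G->R'->F->plug->F
Char 6 ('D'): step: R->7, L=4; D->plug->D->R->C->L->B->refl->A->L'->A->R'->B->plug->B
Char 7 ('H'): step: R->0, L->5 (L advanced); H->plug->H->R->G->L->F->refl->D->L'->A->R'->F->plug->F
Char 8 ('A'): step: R->1, L=5; A->plug->A->R->B->L->A->refl->B->L'->E->R'->F->plug->F
Char 9 ('F'): step: R->2, L=5; F->plug->F->R->E->L->B->refl->A->L'->B->R'->C->plug->C
Char 10 ('E'): step: R->3, L=5; E->plug->E->R->D->L->E->refl->H->L'->H->R'->G->plug->G
Char 11 ('G'): step: R->4, L=5; G->plug->G->R->F->L->C->refl->G->L'->C->R'->D->plug->D
Char 12 ('C'): step: R->5, L=5; C->plug->C->R->B->L->A->refl->B->L'->E->R'->F->plug->F

F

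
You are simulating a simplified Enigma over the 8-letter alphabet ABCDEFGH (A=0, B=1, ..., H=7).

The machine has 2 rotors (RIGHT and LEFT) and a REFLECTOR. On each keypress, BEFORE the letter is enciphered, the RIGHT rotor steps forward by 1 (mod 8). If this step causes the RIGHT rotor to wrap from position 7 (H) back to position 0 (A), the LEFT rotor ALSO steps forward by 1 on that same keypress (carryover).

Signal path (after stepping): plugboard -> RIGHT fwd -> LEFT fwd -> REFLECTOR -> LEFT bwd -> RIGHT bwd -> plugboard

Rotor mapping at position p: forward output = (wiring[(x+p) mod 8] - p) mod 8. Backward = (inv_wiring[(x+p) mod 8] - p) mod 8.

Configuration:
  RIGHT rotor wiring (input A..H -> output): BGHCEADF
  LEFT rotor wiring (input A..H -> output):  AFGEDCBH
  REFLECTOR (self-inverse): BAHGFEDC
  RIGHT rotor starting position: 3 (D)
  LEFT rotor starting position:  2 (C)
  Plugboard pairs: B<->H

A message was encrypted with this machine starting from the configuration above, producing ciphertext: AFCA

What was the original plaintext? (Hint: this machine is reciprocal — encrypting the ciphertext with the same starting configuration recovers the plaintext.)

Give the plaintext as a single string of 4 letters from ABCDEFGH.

Char 1 ('A'): step: R->4, L=2; A->plug->A->R->A->L->E->refl->F->L'->F->R'->E->plug->E
Char 2 ('F'): step: R->5, L=2; F->plug->F->R->C->L->B->refl->A->L'->D->R'->A->plug->A
Char 3 ('C'): step: R->6, L=2; C->plug->C->R->D->L->A->refl->B->L'->C->R'->H->plug->B
Char 4 ('A'): step: R->7, L=2; A->plug->A->R->G->L->G->refl->D->L'->H->R'->C->plug->C

Answer: EABC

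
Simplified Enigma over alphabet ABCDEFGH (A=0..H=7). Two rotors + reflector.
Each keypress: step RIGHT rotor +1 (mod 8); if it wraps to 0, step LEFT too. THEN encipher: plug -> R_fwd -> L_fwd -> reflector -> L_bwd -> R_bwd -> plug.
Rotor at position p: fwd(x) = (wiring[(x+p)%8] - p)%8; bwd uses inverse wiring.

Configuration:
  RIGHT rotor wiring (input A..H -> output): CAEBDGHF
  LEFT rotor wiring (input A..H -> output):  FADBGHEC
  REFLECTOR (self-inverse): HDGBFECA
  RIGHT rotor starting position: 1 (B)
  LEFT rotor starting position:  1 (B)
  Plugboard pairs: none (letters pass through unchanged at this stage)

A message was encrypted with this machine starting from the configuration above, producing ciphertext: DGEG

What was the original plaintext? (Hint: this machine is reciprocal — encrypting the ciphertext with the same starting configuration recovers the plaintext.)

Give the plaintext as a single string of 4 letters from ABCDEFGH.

Answer: CAHA

Derivation:
Char 1 ('D'): step: R->2, L=1; D->plug->D->R->E->L->G->refl->C->L'->B->R'->C->plug->C
Char 2 ('G'): step: R->3, L=1; G->plug->G->R->F->L->D->refl->B->L'->G->R'->A->plug->A
Char 3 ('E'): step: R->4, L=1; E->plug->E->R->G->L->B->refl->D->L'->F->R'->H->plug->H
Char 4 ('G'): step: R->5, L=1; G->plug->G->R->E->L->G->refl->C->L'->B->R'->A->plug->A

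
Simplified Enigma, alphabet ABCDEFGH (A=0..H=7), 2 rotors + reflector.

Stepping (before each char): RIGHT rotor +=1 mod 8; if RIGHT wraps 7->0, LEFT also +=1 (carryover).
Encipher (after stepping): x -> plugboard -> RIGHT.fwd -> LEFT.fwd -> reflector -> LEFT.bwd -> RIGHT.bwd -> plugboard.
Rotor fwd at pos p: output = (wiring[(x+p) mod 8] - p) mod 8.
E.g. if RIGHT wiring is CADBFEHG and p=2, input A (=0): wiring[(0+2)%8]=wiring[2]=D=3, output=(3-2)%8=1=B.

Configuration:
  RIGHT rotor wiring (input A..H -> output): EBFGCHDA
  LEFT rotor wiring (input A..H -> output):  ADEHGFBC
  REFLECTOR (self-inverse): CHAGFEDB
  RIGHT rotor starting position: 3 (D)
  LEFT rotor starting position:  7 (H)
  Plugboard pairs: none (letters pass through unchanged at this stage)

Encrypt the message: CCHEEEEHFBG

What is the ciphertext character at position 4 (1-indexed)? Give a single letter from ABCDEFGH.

Char 1 ('C'): step: R->4, L=7; C->plug->C->R->H->L->C->refl->A->L'->E->R'->D->plug->D
Char 2 ('C'): step: R->5, L=7; C->plug->C->R->D->L->F->refl->E->L'->C->R'->A->plug->A
Char 3 ('H'): step: R->6, L=7; H->plug->H->R->B->L->B->refl->H->L'->F->R'->A->plug->A
Char 4 ('E'): step: R->7, L=7; E->plug->E->R->H->L->C->refl->A->L'->E->R'->H->plug->H

H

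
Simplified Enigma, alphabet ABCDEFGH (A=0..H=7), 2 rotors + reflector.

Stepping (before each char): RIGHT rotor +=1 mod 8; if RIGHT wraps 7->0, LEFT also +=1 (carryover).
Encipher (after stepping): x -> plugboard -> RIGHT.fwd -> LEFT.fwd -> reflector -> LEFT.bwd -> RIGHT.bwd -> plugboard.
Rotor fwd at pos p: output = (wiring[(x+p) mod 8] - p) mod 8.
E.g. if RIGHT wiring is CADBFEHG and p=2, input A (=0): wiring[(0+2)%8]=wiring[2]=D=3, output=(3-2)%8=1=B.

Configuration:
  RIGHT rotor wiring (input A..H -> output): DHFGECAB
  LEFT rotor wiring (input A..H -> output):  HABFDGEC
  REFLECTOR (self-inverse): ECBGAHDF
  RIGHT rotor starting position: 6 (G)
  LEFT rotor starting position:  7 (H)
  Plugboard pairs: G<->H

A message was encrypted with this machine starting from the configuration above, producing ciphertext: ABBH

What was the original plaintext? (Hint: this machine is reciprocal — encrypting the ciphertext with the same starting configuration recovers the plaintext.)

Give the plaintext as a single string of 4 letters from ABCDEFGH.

Char 1 ('A'): step: R->7, L=7; A->plug->A->R->C->L->B->refl->C->L'->D->R'->G->plug->H
Char 2 ('B'): step: R->0, L->0 (L advanced); B->plug->B->R->H->L->C->refl->B->L'->C->R'->F->plug->F
Char 3 ('B'): step: R->1, L=0; B->plug->B->R->E->L->D->refl->G->L'->F->R'->C->plug->C
Char 4 ('H'): step: R->2, L=0; H->plug->G->R->B->L->A->refl->E->L'->G->R'->E->plug->E

Answer: HFCE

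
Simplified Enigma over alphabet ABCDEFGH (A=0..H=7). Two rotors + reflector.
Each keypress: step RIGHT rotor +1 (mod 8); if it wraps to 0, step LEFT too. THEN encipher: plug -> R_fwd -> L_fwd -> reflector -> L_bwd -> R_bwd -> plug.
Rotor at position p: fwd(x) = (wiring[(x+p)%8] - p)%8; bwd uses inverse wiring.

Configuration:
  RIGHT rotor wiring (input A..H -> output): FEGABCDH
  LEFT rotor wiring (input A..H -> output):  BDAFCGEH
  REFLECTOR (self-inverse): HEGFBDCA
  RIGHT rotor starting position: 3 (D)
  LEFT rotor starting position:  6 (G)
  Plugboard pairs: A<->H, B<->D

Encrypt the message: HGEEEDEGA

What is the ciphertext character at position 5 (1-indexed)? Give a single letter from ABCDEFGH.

Char 1 ('H'): step: R->4, L=6; H->plug->A->R->F->L->H->refl->A->L'->H->R'->C->plug->C
Char 2 ('G'): step: R->5, L=6; G->plug->G->R->D->L->F->refl->D->L'->C->R'->C->plug->C
Char 3 ('E'): step: R->6, L=6; E->plug->E->R->A->L->G->refl->C->L'->E->R'->H->plug->A
Char 4 ('E'): step: R->7, L=6; E->plug->E->R->B->L->B->refl->E->L'->G->R'->B->plug->D
Char 5 ('E'): step: R->0, L->7 (L advanced); E->plug->E->R->B->L->C->refl->G->L'->E->R'->B->plug->D

D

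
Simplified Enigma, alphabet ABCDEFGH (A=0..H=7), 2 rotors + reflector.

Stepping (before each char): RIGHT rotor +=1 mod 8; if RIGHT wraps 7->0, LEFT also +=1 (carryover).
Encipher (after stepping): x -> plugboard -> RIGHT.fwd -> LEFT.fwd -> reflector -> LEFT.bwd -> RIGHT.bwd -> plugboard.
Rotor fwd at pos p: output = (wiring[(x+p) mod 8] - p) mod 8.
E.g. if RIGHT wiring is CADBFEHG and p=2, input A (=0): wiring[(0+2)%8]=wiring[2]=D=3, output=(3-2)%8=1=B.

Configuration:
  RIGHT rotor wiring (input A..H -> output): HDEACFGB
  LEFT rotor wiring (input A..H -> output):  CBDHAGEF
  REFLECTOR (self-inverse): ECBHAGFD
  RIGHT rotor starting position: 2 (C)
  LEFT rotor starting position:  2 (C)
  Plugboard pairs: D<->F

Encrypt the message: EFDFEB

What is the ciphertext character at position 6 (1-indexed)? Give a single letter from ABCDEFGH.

Char 1 ('E'): step: R->3, L=2; E->plug->E->R->G->L->A->refl->E->L'->D->R'->D->plug->F
Char 2 ('F'): step: R->4, L=2; F->plug->D->R->F->L->D->refl->H->L'->H->R'->F->plug->D
Char 3 ('D'): step: R->5, L=2; D->plug->F->R->H->L->H->refl->D->L'->F->R'->H->plug->H
Char 4 ('F'): step: R->6, L=2; F->plug->D->R->F->L->D->refl->H->L'->H->R'->H->plug->H
Char 5 ('E'): step: R->7, L=2; E->plug->E->R->B->L->F->refl->G->L'->C->R'->A->plug->A
Char 6 ('B'): step: R->0, L->3 (L advanced); B->plug->B->R->D->L->B->refl->C->L'->E->R'->C->plug->C

C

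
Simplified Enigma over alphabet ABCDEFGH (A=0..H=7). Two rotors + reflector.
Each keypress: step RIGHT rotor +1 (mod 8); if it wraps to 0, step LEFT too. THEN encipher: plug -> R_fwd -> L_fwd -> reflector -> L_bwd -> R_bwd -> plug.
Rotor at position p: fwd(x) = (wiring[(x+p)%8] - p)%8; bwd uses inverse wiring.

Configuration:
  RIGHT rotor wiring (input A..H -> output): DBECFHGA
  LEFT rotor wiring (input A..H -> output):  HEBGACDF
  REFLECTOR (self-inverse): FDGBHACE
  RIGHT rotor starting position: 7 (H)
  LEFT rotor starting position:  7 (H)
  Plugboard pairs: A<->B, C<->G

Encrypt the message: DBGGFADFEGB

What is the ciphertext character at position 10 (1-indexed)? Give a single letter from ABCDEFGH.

Char 1 ('D'): step: R->0, L->0 (L advanced); D->plug->D->R->C->L->B->refl->D->L'->G->R'->G->plug->C
Char 2 ('B'): step: R->1, L=0; B->plug->A->R->A->L->H->refl->E->L'->B->R'->C->plug->G
Char 3 ('G'): step: R->2, L=0; G->plug->C->R->D->L->G->refl->C->L'->F->R'->D->plug->D
Char 4 ('G'): step: R->3, L=0; G->plug->C->R->E->L->A->refl->F->L'->H->R'->A->plug->B
Char 5 ('F'): step: R->4, L=0; F->plug->F->R->F->L->C->refl->G->L'->D->R'->B->plug->A
Char 6 ('A'): step: R->5, L=0; A->plug->B->R->B->L->E->refl->H->L'->A->R'->H->plug->H
Char 7 ('D'): step: R->6, L=0; D->plug->D->R->D->L->G->refl->C->L'->F->R'->C->plug->G
Char 8 ('F'): step: R->7, L=0; F->plug->F->R->G->L->D->refl->B->L'->C->R'->C->plug->G
Char 9 ('E'): step: R->0, L->1 (L advanced); E->plug->E->R->F->L->C->refl->G->L'->H->R'->F->plug->F
Char 10 ('G'): step: R->1, L=1; G->plug->C->R->B->L->A->refl->F->L'->C->R'->H->plug->H

H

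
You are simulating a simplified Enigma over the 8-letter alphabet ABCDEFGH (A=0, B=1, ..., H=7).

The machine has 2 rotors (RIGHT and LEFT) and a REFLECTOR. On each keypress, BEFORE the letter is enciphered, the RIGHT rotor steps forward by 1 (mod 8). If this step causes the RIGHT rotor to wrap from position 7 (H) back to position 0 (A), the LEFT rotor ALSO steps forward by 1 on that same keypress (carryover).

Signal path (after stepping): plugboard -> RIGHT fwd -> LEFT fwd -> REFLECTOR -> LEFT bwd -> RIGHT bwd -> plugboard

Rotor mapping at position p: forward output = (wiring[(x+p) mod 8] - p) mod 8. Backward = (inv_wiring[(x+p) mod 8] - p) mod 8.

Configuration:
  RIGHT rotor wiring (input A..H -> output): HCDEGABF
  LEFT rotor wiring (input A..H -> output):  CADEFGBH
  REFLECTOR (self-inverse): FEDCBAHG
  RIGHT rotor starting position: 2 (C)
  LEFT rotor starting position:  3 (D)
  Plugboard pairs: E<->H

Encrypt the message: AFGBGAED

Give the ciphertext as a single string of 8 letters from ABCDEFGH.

Answer: HGFFEBGC

Derivation:
Char 1 ('A'): step: R->3, L=3; A->plug->A->R->B->L->C->refl->D->L'->C->R'->E->plug->H
Char 2 ('F'): step: R->4, L=3; F->plug->F->R->G->L->F->refl->A->L'->H->R'->G->plug->G
Char 3 ('G'): step: R->5, L=3; G->plug->G->R->H->L->A->refl->F->L'->G->R'->F->plug->F
Char 4 ('B'): step: R->6, L=3; B->plug->B->R->H->L->A->refl->F->L'->G->R'->F->plug->F
Char 5 ('G'): step: R->7, L=3; G->plug->G->R->B->L->C->refl->D->L'->C->R'->H->plug->E
Char 6 ('A'): step: R->0, L->4 (L advanced); A->plug->A->R->H->L->A->refl->F->L'->C->R'->B->plug->B
Char 7 ('E'): step: R->1, L=4; E->plug->H->R->G->L->H->refl->G->L'->E->R'->G->plug->G
Char 8 ('D'): step: R->2, L=4; D->plug->D->R->G->L->H->refl->G->L'->E->R'->C->plug->C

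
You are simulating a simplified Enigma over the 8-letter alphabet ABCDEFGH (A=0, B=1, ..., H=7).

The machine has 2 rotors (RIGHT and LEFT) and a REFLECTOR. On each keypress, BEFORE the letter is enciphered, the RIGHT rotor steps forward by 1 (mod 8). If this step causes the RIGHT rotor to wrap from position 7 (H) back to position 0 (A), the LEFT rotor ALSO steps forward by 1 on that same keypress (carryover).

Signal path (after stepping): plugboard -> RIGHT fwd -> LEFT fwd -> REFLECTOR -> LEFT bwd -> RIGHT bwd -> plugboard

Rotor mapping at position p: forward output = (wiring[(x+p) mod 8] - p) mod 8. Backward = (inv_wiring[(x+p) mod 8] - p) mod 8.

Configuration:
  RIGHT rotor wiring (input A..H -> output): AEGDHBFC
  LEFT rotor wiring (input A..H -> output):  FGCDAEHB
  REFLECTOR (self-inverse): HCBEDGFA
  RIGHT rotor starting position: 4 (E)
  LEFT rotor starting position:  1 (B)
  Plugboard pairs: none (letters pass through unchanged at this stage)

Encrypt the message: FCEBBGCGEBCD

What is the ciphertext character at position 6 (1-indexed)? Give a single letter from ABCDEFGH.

Char 1 ('F'): step: R->5, L=1; F->plug->F->R->B->L->B->refl->C->L'->C->R'->H->plug->H
Char 2 ('C'): step: R->6, L=1; C->plug->C->R->C->L->C->refl->B->L'->B->R'->G->plug->G
Char 3 ('E'): step: R->7, L=1; E->plug->E->R->E->L->D->refl->E->L'->H->R'->D->plug->D
Char 4 ('B'): step: R->0, L->2 (L advanced); B->plug->B->R->E->L->F->refl->G->L'->C->R'->H->plug->H
Char 5 ('B'): step: R->1, L=2; B->plug->B->R->F->L->H->refl->A->L'->A->R'->E->plug->E
Char 6 ('G'): step: R->2, L=2; G->plug->G->R->G->L->D->refl->E->L'->H->R'->D->plug->D

D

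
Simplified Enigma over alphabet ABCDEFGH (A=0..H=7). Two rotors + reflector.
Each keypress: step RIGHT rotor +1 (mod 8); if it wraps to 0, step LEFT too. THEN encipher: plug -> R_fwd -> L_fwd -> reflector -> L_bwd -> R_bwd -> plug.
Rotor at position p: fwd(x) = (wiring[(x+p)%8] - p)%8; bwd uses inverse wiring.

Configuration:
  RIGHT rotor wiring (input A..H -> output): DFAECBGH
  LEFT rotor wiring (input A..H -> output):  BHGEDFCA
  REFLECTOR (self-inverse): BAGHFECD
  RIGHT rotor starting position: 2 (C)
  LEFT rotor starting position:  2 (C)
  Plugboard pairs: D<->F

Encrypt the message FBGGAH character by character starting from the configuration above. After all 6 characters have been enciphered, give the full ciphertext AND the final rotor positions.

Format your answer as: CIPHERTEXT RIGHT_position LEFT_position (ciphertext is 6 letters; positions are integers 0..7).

Answer: CDEEHA 0 3

Derivation:
Char 1 ('F'): step: R->3, L=2; F->plug->D->R->D->L->D->refl->H->L'->G->R'->C->plug->C
Char 2 ('B'): step: R->4, L=2; B->plug->B->R->F->L->G->refl->C->L'->B->R'->F->plug->D
Char 3 ('G'): step: R->5, L=2; G->plug->G->R->H->L->F->refl->E->L'->A->R'->E->plug->E
Char 4 ('G'): step: R->6, L=2; G->plug->G->R->E->L->A->refl->B->L'->C->R'->E->plug->E
Char 5 ('A'): step: R->7, L=2; A->plug->A->R->A->L->E->refl->F->L'->H->R'->H->plug->H
Char 6 ('H'): step: R->0, L->3 (L advanced); H->plug->H->R->H->L->D->refl->H->L'->D->R'->A->plug->A
Final: ciphertext=CDEEHA, RIGHT=0, LEFT=3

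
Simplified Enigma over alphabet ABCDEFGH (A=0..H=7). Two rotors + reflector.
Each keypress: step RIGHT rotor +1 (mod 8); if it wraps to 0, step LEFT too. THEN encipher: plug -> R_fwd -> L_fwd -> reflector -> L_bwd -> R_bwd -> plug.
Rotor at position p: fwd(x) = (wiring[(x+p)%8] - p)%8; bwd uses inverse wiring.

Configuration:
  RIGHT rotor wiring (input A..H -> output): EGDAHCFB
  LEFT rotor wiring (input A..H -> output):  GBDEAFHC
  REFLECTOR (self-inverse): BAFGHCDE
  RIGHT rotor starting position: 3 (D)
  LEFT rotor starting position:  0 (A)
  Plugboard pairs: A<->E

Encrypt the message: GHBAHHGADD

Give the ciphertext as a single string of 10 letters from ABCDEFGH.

Answer: DBCDAFCHFA

Derivation:
Char 1 ('G'): step: R->4, L=0; G->plug->G->R->H->L->C->refl->F->L'->F->R'->D->plug->D
Char 2 ('H'): step: R->5, L=0; H->plug->H->R->C->L->D->refl->G->L'->A->R'->B->plug->B
Char 3 ('B'): step: R->6, L=0; B->plug->B->R->D->L->E->refl->H->L'->G->R'->C->plug->C
Char 4 ('A'): step: R->7, L=0; A->plug->E->R->B->L->B->refl->A->L'->E->R'->D->plug->D
Char 5 ('H'): step: R->0, L->1 (L advanced); H->plug->H->R->B->L->C->refl->F->L'->H->R'->E->plug->A
Char 6 ('H'): step: R->1, L=1; H->plug->H->R->D->L->H->refl->E->L'->E->R'->F->plug->F
Char 7 ('G'): step: R->2, L=1; G->plug->G->R->C->L->D->refl->G->L'->F->R'->C->plug->C
Char 8 ('A'): step: R->3, L=1; A->plug->E->R->G->L->B->refl->A->L'->A->R'->H->plug->H
Char 9 ('D'): step: R->4, L=1; D->plug->D->R->F->L->G->refl->D->L'->C->R'->F->plug->F
Char 10 ('D'): step: R->5, L=1; D->plug->D->R->H->L->F->refl->C->L'->B->R'->E->plug->A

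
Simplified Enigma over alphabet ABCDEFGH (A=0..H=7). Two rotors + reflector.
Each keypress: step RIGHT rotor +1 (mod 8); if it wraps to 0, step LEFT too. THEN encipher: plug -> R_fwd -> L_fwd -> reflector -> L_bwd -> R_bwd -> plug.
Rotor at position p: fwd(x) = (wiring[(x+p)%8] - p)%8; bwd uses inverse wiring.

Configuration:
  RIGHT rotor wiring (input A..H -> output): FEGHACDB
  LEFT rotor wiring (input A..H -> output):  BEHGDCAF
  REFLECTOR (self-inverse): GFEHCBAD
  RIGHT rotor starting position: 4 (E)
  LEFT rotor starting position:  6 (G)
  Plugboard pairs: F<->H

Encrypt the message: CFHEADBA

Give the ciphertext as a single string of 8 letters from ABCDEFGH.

Answer: BDAGGGGB

Derivation:
Char 1 ('C'): step: R->5, L=6; C->plug->C->R->E->L->B->refl->F->L'->G->R'->B->plug->B
Char 2 ('F'): step: R->6, L=6; F->plug->H->R->E->L->B->refl->F->L'->G->R'->D->plug->D
Char 3 ('H'): step: R->7, L=6; H->plug->F->R->B->L->H->refl->D->L'->C->R'->A->plug->A
Char 4 ('E'): step: R->0, L->7 (L advanced); E->plug->E->R->A->L->G->refl->A->L'->D->R'->G->plug->G
Char 5 ('A'): step: R->1, L=7; A->plug->A->R->D->L->A->refl->G->L'->A->R'->G->plug->G
Char 6 ('D'): step: R->2, L=7; D->plug->D->R->A->L->G->refl->A->L'->D->R'->G->plug->G
Char 7 ('B'): step: R->3, L=7; B->plug->B->R->F->L->E->refl->C->L'->B->R'->G->plug->G
Char 8 ('A'): step: R->4, L=7; A->plug->A->R->E->L->H->refl->D->L'->G->R'->B->plug->B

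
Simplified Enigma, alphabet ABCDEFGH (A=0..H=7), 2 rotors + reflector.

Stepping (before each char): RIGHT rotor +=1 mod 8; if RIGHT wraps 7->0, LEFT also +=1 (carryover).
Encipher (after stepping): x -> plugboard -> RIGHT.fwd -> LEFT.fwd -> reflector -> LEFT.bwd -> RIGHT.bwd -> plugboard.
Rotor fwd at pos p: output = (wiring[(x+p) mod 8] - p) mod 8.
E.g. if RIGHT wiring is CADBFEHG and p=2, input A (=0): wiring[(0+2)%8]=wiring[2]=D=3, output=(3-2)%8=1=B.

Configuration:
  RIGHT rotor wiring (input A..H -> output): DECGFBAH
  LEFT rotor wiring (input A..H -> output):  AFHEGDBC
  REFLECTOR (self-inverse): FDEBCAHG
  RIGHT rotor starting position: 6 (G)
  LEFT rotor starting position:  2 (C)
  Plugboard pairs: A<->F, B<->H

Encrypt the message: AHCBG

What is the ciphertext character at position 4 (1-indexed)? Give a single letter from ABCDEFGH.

Char 1 ('A'): step: R->7, L=2; A->plug->F->R->G->L->G->refl->H->L'->E->R'->B->plug->H
Char 2 ('H'): step: R->0, L->3 (L advanced); H->plug->B->R->E->L->H->refl->G->L'->D->R'->A->plug->F
Char 3 ('C'): step: R->1, L=3; C->plug->C->R->F->L->F->refl->A->L'->C->R'->H->plug->B
Char 4 ('B'): step: R->2, L=3; B->plug->H->R->C->L->A->refl->F->L'->F->R'->F->plug->A

A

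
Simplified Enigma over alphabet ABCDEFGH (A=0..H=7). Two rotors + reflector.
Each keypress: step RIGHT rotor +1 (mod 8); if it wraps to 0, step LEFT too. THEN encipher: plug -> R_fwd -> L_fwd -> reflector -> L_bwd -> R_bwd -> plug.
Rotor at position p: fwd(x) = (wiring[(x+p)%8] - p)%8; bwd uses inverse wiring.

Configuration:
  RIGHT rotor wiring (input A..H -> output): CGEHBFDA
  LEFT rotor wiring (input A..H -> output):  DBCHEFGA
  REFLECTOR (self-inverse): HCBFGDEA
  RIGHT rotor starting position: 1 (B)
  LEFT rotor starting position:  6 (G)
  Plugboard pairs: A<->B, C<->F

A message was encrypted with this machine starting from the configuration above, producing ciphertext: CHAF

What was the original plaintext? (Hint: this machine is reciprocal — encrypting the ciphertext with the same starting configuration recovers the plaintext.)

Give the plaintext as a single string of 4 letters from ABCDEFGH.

Char 1 ('C'): step: R->2, L=6; C->plug->F->R->G->L->G->refl->E->L'->E->R'->H->plug->H
Char 2 ('H'): step: R->3, L=6; H->plug->H->R->B->L->C->refl->B->L'->F->R'->E->plug->E
Char 3 ('A'): step: R->4, L=6; A->plug->B->R->B->L->C->refl->B->L'->F->R'->A->plug->B
Char 4 ('F'): step: R->5, L=6; F->plug->C->R->D->L->D->refl->F->L'->C->R'->G->plug->G

Answer: HEBG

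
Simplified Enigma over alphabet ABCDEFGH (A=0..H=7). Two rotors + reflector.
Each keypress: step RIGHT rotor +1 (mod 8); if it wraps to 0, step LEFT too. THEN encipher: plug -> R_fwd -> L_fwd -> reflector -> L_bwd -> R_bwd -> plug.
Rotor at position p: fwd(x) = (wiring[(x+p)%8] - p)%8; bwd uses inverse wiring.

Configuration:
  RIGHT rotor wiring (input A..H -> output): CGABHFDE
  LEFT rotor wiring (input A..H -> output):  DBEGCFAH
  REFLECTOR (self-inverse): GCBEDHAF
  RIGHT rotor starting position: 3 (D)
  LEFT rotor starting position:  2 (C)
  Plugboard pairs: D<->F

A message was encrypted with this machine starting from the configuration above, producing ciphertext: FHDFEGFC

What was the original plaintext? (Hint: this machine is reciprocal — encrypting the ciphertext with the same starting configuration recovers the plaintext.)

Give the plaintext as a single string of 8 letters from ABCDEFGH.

Answer: EGGBAHED

Derivation:
Char 1 ('F'): step: R->4, L=2; F->plug->D->R->A->L->C->refl->B->L'->G->R'->E->plug->E
Char 2 ('H'): step: R->5, L=2; H->plug->H->R->C->L->A->refl->G->L'->E->R'->G->plug->G
Char 3 ('D'): step: R->6, L=2; D->plug->F->R->D->L->D->refl->E->L'->B->R'->G->plug->G
Char 4 ('F'): step: R->7, L=2; F->plug->D->R->B->L->E->refl->D->L'->D->R'->B->plug->B
Char 5 ('E'): step: R->0, L->3 (L advanced); E->plug->E->R->H->L->B->refl->C->L'->C->R'->A->plug->A
Char 6 ('G'): step: R->1, L=3; G->plug->G->R->D->L->F->refl->H->L'->B->R'->H->plug->H
Char 7 ('F'): step: R->2, L=3; F->plug->D->R->D->L->F->refl->H->L'->B->R'->E->plug->E
Char 8 ('C'): step: R->3, L=3; C->plug->C->R->C->L->C->refl->B->L'->H->R'->F->plug->D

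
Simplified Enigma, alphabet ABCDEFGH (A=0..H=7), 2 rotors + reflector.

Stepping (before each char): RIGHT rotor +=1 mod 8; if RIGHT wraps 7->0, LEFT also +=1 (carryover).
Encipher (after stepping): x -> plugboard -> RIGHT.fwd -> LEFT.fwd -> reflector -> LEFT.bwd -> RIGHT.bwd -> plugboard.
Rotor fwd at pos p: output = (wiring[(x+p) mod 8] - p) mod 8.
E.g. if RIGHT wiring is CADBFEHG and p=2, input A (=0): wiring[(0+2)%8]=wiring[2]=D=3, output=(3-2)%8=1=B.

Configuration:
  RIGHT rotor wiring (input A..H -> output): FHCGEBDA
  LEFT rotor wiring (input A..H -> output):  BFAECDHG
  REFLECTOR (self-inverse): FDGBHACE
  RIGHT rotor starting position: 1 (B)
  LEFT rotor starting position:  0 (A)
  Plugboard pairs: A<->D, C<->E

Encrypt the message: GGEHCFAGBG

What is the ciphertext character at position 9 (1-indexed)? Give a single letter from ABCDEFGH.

Char 1 ('G'): step: R->2, L=0; G->plug->G->R->D->L->E->refl->H->L'->G->R'->F->plug->F
Char 2 ('G'): step: R->3, L=0; G->plug->G->R->E->L->C->refl->G->L'->H->R'->H->plug->H
Char 3 ('E'): step: R->4, L=0; E->plug->C->R->H->L->G->refl->C->L'->E->R'->D->plug->A
Char 4 ('H'): step: R->5, L=0; H->plug->H->R->H->L->G->refl->C->L'->E->R'->A->plug->D
Char 5 ('C'): step: R->6, L=0; C->plug->E->R->E->L->C->refl->G->L'->H->R'->C->plug->E
Char 6 ('F'): step: R->7, L=0; F->plug->F->R->F->L->D->refl->B->L'->A->R'->C->plug->E
Char 7 ('A'): step: R->0, L->1 (L advanced); A->plug->D->R->G->L->F->refl->A->L'->H->R'->B->plug->B
Char 8 ('G'): step: R->1, L=1; G->plug->G->R->H->L->A->refl->F->L'->G->R'->A->plug->D
Char 9 ('B'): step: R->2, L=1; B->plug->B->R->E->L->C->refl->G->L'->F->R'->H->plug->H

H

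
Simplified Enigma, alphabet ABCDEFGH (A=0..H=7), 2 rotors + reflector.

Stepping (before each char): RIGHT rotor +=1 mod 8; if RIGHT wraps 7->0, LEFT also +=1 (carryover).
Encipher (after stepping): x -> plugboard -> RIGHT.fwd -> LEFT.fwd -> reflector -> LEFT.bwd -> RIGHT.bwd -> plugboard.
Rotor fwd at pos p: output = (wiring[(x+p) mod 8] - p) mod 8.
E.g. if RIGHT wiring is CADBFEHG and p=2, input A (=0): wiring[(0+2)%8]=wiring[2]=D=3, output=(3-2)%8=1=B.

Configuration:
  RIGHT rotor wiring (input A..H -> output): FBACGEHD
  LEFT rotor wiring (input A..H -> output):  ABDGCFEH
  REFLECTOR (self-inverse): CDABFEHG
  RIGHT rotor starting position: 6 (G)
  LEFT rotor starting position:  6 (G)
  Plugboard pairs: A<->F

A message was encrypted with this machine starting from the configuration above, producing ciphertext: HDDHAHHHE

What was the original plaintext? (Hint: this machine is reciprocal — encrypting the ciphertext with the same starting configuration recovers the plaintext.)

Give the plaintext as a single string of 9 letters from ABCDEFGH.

Answer: ACCGEGGAA

Derivation:
Char 1 ('H'): step: R->7, L=6; H->plug->H->R->A->L->G->refl->H->L'->H->R'->F->plug->A
Char 2 ('D'): step: R->0, L->7 (L advanced); D->plug->D->R->C->L->C->refl->A->L'->A->R'->C->plug->C
Char 3 ('D'): step: R->1, L=7; D->plug->D->R->F->L->D->refl->B->L'->B->R'->C->plug->C
Char 4 ('H'): step: R->2, L=7; H->plug->H->R->H->L->F->refl->E->L'->D->R'->G->plug->G
Char 5 ('A'): step: R->3, L=7; A->plug->F->R->C->L->C->refl->A->L'->A->R'->E->plug->E
Char 6 ('H'): step: R->4, L=7; H->plug->H->R->G->L->G->refl->H->L'->E->R'->G->plug->G
Char 7 ('H'): step: R->5, L=7; H->plug->H->R->B->L->B->refl->D->L'->F->R'->G->plug->G
Char 8 ('H'): step: R->6, L=7; H->plug->H->R->G->L->G->refl->H->L'->E->R'->F->plug->A
Char 9 ('E'): step: R->7, L=7; E->plug->E->R->D->L->E->refl->F->L'->H->R'->F->plug->A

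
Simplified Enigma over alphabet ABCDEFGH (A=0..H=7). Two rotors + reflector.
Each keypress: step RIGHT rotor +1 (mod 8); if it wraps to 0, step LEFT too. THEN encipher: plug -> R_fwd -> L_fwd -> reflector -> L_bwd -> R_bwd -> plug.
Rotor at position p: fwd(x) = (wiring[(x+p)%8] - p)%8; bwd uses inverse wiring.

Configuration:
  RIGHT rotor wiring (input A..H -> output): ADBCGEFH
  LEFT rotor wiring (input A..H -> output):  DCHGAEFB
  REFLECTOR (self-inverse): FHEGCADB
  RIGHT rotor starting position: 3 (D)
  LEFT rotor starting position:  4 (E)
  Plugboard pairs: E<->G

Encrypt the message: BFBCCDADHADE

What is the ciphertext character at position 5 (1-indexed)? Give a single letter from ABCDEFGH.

Char 1 ('B'): step: R->4, L=4; B->plug->B->R->A->L->E->refl->C->L'->H->R'->F->plug->F
Char 2 ('F'): step: R->5, L=4; F->plug->F->R->E->L->H->refl->B->L'->C->R'->C->plug->C
Char 3 ('B'): step: R->6, L=4; B->plug->B->R->B->L->A->refl->F->L'->D->R'->E->plug->G
Char 4 ('C'): step: R->7, L=4; C->plug->C->R->E->L->H->refl->B->L'->C->R'->D->plug->D
Char 5 ('C'): step: R->0, L->5 (L advanced); C->plug->C->R->B->L->A->refl->F->L'->E->R'->F->plug->F

F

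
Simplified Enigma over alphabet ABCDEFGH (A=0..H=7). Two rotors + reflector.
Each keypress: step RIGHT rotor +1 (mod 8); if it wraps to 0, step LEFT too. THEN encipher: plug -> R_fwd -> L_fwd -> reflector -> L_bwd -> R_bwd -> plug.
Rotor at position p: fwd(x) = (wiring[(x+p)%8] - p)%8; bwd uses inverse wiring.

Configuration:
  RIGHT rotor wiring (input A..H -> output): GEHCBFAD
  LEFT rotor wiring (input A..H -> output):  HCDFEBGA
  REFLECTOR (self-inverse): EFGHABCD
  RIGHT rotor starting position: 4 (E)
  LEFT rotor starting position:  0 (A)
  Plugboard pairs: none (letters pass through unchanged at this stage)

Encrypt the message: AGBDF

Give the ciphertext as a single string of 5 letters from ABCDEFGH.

Char 1 ('A'): step: R->5, L=0; A->plug->A->R->A->L->H->refl->D->L'->C->R'->F->plug->F
Char 2 ('G'): step: R->6, L=0; G->plug->G->R->D->L->F->refl->B->L'->F->R'->B->plug->B
Char 3 ('B'): step: R->7, L=0; B->plug->B->R->H->L->A->refl->E->L'->E->R'->A->plug->A
Char 4 ('D'): step: R->0, L->1 (L advanced); D->plug->D->R->C->L->E->refl->A->L'->E->R'->B->plug->B
Char 5 ('F'): step: R->1, L=1; F->plug->F->R->H->L->G->refl->C->L'->B->R'->C->plug->C

Answer: FBABC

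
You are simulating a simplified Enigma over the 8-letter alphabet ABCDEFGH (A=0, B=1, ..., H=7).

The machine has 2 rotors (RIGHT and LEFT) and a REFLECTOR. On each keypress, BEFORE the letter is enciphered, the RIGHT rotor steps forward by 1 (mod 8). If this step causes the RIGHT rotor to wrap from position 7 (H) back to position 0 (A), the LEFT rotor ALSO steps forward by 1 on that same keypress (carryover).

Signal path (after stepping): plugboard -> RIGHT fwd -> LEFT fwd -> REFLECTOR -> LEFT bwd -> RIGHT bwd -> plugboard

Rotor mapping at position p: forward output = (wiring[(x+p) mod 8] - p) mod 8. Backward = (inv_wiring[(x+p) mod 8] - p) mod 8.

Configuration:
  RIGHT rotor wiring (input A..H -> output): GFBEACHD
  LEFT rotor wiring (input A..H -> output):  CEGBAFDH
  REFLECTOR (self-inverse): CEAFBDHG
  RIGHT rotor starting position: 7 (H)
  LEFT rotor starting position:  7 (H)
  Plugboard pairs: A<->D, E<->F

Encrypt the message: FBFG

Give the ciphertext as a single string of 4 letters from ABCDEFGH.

Char 1 ('F'): step: R->0, L->0 (L advanced); F->plug->E->R->A->L->C->refl->A->L'->E->R'->D->plug->A
Char 2 ('B'): step: R->1, L=0; B->plug->B->R->A->L->C->refl->A->L'->E->R'->A->plug->D
Char 3 ('F'): step: R->2, L=0; F->plug->E->R->F->L->F->refl->D->L'->G->R'->C->plug->C
Char 4 ('G'): step: R->3, L=0; G->plug->G->R->C->L->G->refl->H->L'->H->R'->C->plug->C

Answer: ADCC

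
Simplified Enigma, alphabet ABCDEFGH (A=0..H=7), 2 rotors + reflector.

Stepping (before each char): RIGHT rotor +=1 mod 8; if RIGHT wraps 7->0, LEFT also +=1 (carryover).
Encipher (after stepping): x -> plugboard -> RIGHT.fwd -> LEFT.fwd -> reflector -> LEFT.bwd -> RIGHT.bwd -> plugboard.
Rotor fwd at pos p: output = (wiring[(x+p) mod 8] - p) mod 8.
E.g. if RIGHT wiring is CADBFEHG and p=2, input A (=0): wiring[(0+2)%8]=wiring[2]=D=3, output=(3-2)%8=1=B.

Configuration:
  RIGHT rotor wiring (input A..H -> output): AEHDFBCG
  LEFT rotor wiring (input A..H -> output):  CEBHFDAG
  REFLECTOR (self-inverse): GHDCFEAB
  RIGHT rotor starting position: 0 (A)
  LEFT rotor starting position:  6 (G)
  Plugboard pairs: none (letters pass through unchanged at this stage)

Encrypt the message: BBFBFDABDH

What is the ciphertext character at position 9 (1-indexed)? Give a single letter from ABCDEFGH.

Char 1 ('B'): step: R->1, L=6; B->plug->B->R->G->L->H->refl->B->L'->F->R'->G->plug->G
Char 2 ('B'): step: R->2, L=6; B->plug->B->R->B->L->A->refl->G->L'->D->R'->C->plug->C
Char 3 ('F'): step: R->3, L=6; F->plug->F->R->F->L->B->refl->H->L'->G->R'->C->plug->C
Char 4 ('B'): step: R->4, L=6; B->plug->B->R->F->L->B->refl->H->L'->G->R'->C->plug->C
Char 5 ('F'): step: R->5, L=6; F->plug->F->R->C->L->E->refl->F->L'->H->R'->E->plug->E
Char 6 ('D'): step: R->6, L=6; D->plug->D->R->G->L->H->refl->B->L'->F->R'->F->plug->F
Char 7 ('A'): step: R->7, L=6; A->plug->A->R->H->L->F->refl->E->L'->C->R'->G->plug->G
Char 8 ('B'): step: R->0, L->7 (L advanced); B->plug->B->R->E->L->A->refl->G->L'->F->R'->E->plug->E
Char 9 ('D'): step: R->1, L=7; D->plug->D->R->E->L->A->refl->G->L'->F->R'->G->plug->G

G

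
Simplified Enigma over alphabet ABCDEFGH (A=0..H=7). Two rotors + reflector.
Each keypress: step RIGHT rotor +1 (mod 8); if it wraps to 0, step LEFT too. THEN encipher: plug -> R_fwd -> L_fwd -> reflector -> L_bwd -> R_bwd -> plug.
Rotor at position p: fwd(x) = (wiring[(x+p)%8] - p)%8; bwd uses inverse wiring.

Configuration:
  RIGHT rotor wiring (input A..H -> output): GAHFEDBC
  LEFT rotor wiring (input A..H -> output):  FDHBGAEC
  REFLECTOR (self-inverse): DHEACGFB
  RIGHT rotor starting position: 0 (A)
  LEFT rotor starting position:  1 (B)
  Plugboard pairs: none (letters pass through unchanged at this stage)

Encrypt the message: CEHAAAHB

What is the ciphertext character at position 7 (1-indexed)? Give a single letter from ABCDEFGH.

Char 1 ('C'): step: R->1, L=1; C->plug->C->R->E->L->H->refl->B->L'->G->R'->B->plug->B
Char 2 ('E'): step: R->2, L=1; E->plug->E->R->H->L->E->refl->C->L'->A->R'->F->plug->F
Char 3 ('H'): step: R->3, L=1; H->plug->H->R->E->L->H->refl->B->L'->G->R'->D->plug->D
Char 4 ('A'): step: R->4, L=1; A->plug->A->R->A->L->C->refl->E->L'->H->R'->B->plug->B
Char 5 ('A'): step: R->5, L=1; A->plug->A->R->G->L->B->refl->H->L'->E->R'->B->plug->B
Char 6 ('A'): step: R->6, L=1; A->plug->A->R->D->L->F->refl->G->L'->B->R'->E->plug->E
Char 7 ('H'): step: R->7, L=1; H->plug->H->R->C->L->A->refl->D->L'->F->R'->F->plug->F

F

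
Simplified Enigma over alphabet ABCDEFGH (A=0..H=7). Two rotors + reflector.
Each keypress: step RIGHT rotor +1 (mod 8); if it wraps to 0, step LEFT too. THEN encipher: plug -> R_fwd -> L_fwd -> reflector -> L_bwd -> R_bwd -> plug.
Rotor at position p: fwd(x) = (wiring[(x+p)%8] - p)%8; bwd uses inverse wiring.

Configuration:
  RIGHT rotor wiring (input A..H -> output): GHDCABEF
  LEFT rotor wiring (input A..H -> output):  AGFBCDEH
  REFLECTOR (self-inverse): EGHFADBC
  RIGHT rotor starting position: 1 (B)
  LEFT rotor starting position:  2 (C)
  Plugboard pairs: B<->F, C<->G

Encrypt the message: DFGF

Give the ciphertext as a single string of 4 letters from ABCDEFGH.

Answer: EHFE

Derivation:
Char 1 ('D'): step: R->2, L=2; D->plug->D->R->H->L->E->refl->A->L'->C->R'->E->plug->E
Char 2 ('F'): step: R->3, L=2; F->plug->B->R->F->L->F->refl->D->L'->A->R'->H->plug->H
Char 3 ('G'): step: R->4, L=2; G->plug->C->R->A->L->D->refl->F->L'->F->R'->B->plug->F
Char 4 ('F'): step: R->5, L=2; F->plug->B->R->H->L->E->refl->A->L'->C->R'->E->plug->E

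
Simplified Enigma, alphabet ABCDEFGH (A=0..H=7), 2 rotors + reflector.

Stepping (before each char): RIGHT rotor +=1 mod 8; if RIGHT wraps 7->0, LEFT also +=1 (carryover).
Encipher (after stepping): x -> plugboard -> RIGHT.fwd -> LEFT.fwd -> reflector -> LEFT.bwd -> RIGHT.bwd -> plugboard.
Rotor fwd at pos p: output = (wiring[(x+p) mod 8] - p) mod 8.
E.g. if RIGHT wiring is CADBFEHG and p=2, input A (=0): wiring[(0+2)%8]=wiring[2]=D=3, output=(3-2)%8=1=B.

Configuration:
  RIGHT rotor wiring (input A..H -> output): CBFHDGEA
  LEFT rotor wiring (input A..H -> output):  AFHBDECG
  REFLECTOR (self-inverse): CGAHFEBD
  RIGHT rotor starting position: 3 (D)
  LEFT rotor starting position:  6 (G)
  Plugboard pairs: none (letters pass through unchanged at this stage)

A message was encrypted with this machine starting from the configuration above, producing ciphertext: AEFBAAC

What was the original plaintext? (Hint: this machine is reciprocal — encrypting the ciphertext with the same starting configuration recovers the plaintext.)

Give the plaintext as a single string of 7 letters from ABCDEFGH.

Char 1 ('A'): step: R->4, L=6; A->plug->A->R->H->L->G->refl->B->L'->E->R'->D->plug->D
Char 2 ('E'): step: R->5, L=6; E->plug->E->R->E->L->B->refl->G->L'->H->R'->B->plug->B
Char 3 ('F'): step: R->6, L=6; F->plug->F->R->B->L->A->refl->C->L'->C->R'->B->plug->B
Char 4 ('B'): step: R->7, L=6; B->plug->B->R->D->L->H->refl->D->L'->F->R'->H->plug->H
Char 5 ('A'): step: R->0, L->7 (L advanced); A->plug->A->R->C->L->G->refl->B->L'->B->R'->B->plug->B
Char 6 ('A'): step: R->1, L=7; A->plug->A->R->A->L->H->refl->D->L'->H->R'->G->plug->G
Char 7 ('C'): step: R->2, L=7; C->plug->C->R->B->L->B->refl->G->L'->C->R'->E->plug->E

Answer: DBBHBGE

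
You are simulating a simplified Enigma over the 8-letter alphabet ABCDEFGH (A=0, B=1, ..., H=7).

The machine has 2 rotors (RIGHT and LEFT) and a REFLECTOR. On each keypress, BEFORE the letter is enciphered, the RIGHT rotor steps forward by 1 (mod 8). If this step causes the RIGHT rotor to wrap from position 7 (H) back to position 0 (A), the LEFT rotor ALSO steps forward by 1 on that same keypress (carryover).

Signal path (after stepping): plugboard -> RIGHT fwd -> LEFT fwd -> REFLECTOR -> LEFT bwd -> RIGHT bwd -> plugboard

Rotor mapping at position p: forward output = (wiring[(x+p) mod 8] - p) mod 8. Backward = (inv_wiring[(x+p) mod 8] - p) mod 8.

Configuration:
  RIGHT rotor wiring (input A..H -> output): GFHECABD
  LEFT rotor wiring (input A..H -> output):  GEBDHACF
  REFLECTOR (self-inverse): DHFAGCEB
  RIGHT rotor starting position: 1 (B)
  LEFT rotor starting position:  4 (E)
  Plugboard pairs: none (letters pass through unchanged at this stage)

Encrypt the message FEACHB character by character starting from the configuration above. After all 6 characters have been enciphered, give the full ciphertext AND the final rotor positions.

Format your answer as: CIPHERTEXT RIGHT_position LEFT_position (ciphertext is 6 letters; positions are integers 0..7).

Answer: BCBBEF 7 4

Derivation:
Char 1 ('F'): step: R->2, L=4; F->plug->F->R->B->L->E->refl->G->L'->C->R'->B->plug->B
Char 2 ('E'): step: R->3, L=4; E->plug->E->R->A->L->D->refl->A->L'->F->R'->C->plug->C
Char 3 ('A'): step: R->4, L=4; A->plug->A->R->G->L->F->refl->C->L'->E->R'->B->plug->B
Char 4 ('C'): step: R->5, L=4; C->plug->C->R->G->L->F->refl->C->L'->E->R'->B->plug->B
Char 5 ('H'): step: R->6, L=4; H->plug->H->R->C->L->G->refl->E->L'->B->R'->E->plug->E
Char 6 ('B'): step: R->7, L=4; B->plug->B->R->H->L->H->refl->B->L'->D->R'->F->plug->F
Final: ciphertext=BCBBEF, RIGHT=7, LEFT=4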